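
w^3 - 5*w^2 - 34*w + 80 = (w - 8)*(w - 2)*(w + 5)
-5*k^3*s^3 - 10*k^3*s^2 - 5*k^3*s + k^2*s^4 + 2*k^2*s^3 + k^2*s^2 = s*(-5*k + s)*(k*s + k)^2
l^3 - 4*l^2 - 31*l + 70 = (l - 7)*(l - 2)*(l + 5)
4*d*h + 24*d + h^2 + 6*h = (4*d + h)*(h + 6)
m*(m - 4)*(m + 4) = m^3 - 16*m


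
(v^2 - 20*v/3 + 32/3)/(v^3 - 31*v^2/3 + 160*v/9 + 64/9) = 3*(v - 4)/(3*v^2 - 23*v - 8)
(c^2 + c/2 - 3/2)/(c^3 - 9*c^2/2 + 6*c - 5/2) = (2*c + 3)/(2*c^2 - 7*c + 5)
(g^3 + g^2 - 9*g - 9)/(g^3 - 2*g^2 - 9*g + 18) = (g + 1)/(g - 2)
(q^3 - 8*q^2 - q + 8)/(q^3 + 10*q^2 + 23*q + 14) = (q^2 - 9*q + 8)/(q^2 + 9*q + 14)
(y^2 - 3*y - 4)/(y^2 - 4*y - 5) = (y - 4)/(y - 5)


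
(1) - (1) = 0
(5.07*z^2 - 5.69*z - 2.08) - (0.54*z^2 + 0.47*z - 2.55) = 4.53*z^2 - 6.16*z + 0.47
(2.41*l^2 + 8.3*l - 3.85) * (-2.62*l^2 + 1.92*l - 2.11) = -6.3142*l^4 - 17.1188*l^3 + 20.9379*l^2 - 24.905*l + 8.1235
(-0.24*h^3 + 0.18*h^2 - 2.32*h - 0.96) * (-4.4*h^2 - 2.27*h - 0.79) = 1.056*h^5 - 0.2472*h^4 + 9.989*h^3 + 9.3482*h^2 + 4.012*h + 0.7584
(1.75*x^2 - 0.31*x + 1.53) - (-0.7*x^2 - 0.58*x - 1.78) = 2.45*x^2 + 0.27*x + 3.31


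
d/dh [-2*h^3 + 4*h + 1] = 4 - 6*h^2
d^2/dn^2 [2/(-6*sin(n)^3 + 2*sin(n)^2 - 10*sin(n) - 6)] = (81*sin(n)^6 - 33*sin(n)^5 - 74*sin(n)^4 - 48*sin(n)^3 - 59*sin(n)^2 + 69*sin(n) - 56)/(3*sin(n)^3 - sin(n)^2 + 5*sin(n) + 3)^3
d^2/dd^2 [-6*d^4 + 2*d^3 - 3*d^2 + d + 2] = -72*d^2 + 12*d - 6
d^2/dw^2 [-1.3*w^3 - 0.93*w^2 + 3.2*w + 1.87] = -7.8*w - 1.86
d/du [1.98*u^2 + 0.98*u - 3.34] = 3.96*u + 0.98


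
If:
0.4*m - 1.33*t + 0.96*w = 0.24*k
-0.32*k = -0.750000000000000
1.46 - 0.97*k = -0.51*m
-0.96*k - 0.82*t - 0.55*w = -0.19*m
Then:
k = 2.34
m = 1.59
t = -1.20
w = -1.75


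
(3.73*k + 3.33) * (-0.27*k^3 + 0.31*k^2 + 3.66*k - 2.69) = -1.0071*k^4 + 0.2572*k^3 + 14.6841*k^2 + 2.1541*k - 8.9577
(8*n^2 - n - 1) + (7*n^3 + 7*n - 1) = 7*n^3 + 8*n^2 + 6*n - 2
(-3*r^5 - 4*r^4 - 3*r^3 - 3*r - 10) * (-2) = 6*r^5 + 8*r^4 + 6*r^3 + 6*r + 20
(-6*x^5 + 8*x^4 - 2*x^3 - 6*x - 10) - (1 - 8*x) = -6*x^5 + 8*x^4 - 2*x^3 + 2*x - 11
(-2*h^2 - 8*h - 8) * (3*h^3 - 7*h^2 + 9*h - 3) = -6*h^5 - 10*h^4 + 14*h^3 - 10*h^2 - 48*h + 24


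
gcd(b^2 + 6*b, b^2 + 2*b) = b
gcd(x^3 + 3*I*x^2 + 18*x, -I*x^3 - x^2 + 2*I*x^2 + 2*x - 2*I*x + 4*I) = 1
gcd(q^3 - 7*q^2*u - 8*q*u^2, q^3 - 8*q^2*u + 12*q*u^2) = q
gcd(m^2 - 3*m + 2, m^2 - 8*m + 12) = m - 2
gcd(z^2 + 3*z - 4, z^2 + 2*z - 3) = z - 1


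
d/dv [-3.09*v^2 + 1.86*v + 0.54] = 1.86 - 6.18*v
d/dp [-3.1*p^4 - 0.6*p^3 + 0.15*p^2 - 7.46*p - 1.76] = -12.4*p^3 - 1.8*p^2 + 0.3*p - 7.46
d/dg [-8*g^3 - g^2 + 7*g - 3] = -24*g^2 - 2*g + 7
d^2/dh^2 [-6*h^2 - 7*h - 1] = -12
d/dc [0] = 0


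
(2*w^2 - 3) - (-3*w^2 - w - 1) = 5*w^2 + w - 2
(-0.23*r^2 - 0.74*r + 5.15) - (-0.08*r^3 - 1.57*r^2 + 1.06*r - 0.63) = 0.08*r^3 + 1.34*r^2 - 1.8*r + 5.78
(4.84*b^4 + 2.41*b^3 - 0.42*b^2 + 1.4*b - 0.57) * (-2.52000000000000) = -12.1968*b^4 - 6.0732*b^3 + 1.0584*b^2 - 3.528*b + 1.4364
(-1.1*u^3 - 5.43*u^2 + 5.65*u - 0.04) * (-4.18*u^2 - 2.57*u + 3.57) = 4.598*u^5 + 25.5244*u^4 - 13.5889*u^3 - 33.7384*u^2 + 20.2733*u - 0.1428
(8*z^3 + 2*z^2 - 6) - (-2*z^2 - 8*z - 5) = 8*z^3 + 4*z^2 + 8*z - 1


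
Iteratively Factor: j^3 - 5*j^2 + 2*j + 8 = (j - 4)*(j^2 - j - 2) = (j - 4)*(j + 1)*(j - 2)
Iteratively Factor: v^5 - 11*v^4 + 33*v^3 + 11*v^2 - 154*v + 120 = (v - 4)*(v^4 - 7*v^3 + 5*v^2 + 31*v - 30) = (v - 4)*(v + 2)*(v^3 - 9*v^2 + 23*v - 15) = (v - 5)*(v - 4)*(v + 2)*(v^2 - 4*v + 3) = (v - 5)*(v - 4)*(v - 1)*(v + 2)*(v - 3)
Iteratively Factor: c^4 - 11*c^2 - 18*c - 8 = (c - 4)*(c^3 + 4*c^2 + 5*c + 2) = (c - 4)*(c + 1)*(c^2 + 3*c + 2) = (c - 4)*(c + 1)*(c + 2)*(c + 1)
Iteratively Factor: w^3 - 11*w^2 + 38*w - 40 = (w - 5)*(w^2 - 6*w + 8) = (w - 5)*(w - 4)*(w - 2)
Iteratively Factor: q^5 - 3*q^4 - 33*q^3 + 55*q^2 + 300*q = (q - 5)*(q^4 + 2*q^3 - 23*q^2 - 60*q) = (q - 5)*(q + 4)*(q^3 - 2*q^2 - 15*q) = q*(q - 5)*(q + 4)*(q^2 - 2*q - 15) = q*(q - 5)*(q + 3)*(q + 4)*(q - 5)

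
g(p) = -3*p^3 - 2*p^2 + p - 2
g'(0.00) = 1.00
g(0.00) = -2.00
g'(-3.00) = -68.00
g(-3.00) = 58.00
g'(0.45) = -2.62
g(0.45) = -2.23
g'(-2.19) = -33.40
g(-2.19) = 17.73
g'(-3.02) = -69.00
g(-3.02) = 59.37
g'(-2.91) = -63.57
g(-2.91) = 52.08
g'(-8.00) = -543.00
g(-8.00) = 1398.00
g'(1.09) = -14.05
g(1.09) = -7.17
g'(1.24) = -17.80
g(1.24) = -9.56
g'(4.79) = -224.66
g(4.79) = -372.80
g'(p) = -9*p^2 - 4*p + 1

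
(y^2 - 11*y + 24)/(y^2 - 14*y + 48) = (y - 3)/(y - 6)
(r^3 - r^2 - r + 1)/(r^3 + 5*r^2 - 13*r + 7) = (r + 1)/(r + 7)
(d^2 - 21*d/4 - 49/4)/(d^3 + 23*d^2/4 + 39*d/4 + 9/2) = (4*d^2 - 21*d - 49)/(4*d^3 + 23*d^2 + 39*d + 18)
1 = 1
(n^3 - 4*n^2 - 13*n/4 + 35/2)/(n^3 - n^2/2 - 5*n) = (n - 7/2)/n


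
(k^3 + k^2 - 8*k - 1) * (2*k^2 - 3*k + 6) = 2*k^5 - k^4 - 13*k^3 + 28*k^2 - 45*k - 6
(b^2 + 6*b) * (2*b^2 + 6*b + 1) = 2*b^4 + 18*b^3 + 37*b^2 + 6*b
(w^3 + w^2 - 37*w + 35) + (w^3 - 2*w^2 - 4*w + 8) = 2*w^3 - w^2 - 41*w + 43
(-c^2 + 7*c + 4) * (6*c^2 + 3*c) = -6*c^4 + 39*c^3 + 45*c^2 + 12*c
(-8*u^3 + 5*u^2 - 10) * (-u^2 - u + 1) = 8*u^5 + 3*u^4 - 13*u^3 + 15*u^2 + 10*u - 10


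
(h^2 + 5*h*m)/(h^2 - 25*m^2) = h/(h - 5*m)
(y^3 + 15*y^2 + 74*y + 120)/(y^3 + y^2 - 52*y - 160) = (y + 6)/(y - 8)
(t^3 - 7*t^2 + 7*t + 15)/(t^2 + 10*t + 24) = (t^3 - 7*t^2 + 7*t + 15)/(t^2 + 10*t + 24)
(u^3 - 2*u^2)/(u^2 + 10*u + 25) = u^2*(u - 2)/(u^2 + 10*u + 25)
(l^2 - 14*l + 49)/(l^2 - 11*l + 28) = (l - 7)/(l - 4)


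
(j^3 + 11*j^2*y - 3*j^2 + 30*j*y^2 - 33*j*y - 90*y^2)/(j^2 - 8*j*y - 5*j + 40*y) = (j^3 + 11*j^2*y - 3*j^2 + 30*j*y^2 - 33*j*y - 90*y^2)/(j^2 - 8*j*y - 5*j + 40*y)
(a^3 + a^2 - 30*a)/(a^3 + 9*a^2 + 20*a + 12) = a*(a - 5)/(a^2 + 3*a + 2)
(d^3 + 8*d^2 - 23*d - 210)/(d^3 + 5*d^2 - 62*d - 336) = (d - 5)/(d - 8)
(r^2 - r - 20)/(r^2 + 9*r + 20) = (r - 5)/(r + 5)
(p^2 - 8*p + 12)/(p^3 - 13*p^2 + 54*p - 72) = (p - 2)/(p^2 - 7*p + 12)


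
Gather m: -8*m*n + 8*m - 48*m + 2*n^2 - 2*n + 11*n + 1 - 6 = m*(-8*n - 40) + 2*n^2 + 9*n - 5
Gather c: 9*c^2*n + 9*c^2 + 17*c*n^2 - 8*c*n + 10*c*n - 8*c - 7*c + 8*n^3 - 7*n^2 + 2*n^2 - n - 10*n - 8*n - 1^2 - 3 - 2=c^2*(9*n + 9) + c*(17*n^2 + 2*n - 15) + 8*n^3 - 5*n^2 - 19*n - 6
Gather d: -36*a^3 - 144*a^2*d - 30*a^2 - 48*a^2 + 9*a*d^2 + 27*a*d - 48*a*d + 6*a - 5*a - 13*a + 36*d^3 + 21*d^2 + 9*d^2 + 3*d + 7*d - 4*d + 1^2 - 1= -36*a^3 - 78*a^2 - 12*a + 36*d^3 + d^2*(9*a + 30) + d*(-144*a^2 - 21*a + 6)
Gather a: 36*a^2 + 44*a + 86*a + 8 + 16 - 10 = 36*a^2 + 130*a + 14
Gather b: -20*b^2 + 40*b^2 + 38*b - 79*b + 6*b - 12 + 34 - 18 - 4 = 20*b^2 - 35*b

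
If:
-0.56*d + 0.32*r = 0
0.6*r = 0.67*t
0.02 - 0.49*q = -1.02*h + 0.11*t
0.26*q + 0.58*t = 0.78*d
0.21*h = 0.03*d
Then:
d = -0.09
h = -0.01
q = 0.05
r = -0.16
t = -0.14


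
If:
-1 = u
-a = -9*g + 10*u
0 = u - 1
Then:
No Solution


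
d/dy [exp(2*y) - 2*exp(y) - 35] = 2*(exp(y) - 1)*exp(y)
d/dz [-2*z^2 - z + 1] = -4*z - 1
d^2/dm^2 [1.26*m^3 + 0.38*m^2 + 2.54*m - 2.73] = 7.56*m + 0.76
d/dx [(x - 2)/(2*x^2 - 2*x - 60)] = (x^2 - x - (x - 2)*(2*x - 1) - 30)/(2*(-x^2 + x + 30)^2)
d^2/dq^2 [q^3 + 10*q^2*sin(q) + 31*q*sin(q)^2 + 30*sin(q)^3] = -10*q^2*sin(q) + 40*q*cos(q) + 62*q*cos(2*q) + 6*q - 5*sin(q)/2 + 62*sin(2*q) + 135*sin(3*q)/2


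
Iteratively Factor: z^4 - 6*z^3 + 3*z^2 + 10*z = (z - 5)*(z^3 - z^2 - 2*z) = z*(z - 5)*(z^2 - z - 2) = z*(z - 5)*(z + 1)*(z - 2)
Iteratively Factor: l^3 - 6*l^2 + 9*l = (l - 3)*(l^2 - 3*l) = l*(l - 3)*(l - 3)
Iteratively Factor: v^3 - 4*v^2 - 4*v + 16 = (v - 4)*(v^2 - 4) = (v - 4)*(v - 2)*(v + 2)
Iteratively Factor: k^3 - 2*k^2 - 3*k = (k - 3)*(k^2 + k) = k*(k - 3)*(k + 1)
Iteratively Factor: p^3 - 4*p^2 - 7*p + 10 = (p - 1)*(p^2 - 3*p - 10) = (p - 5)*(p - 1)*(p + 2)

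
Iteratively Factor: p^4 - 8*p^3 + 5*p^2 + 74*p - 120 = (p - 2)*(p^3 - 6*p^2 - 7*p + 60) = (p - 2)*(p + 3)*(p^2 - 9*p + 20) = (p - 5)*(p - 2)*(p + 3)*(p - 4)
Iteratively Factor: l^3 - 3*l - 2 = (l - 2)*(l^2 + 2*l + 1) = (l - 2)*(l + 1)*(l + 1)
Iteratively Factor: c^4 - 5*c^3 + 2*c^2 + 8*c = (c - 4)*(c^3 - c^2 - 2*c) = (c - 4)*(c - 2)*(c^2 + c) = c*(c - 4)*(c - 2)*(c + 1)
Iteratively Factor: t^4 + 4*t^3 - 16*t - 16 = (t - 2)*(t^3 + 6*t^2 + 12*t + 8) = (t - 2)*(t + 2)*(t^2 + 4*t + 4) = (t - 2)*(t + 2)^2*(t + 2)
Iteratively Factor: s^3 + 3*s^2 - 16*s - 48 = (s - 4)*(s^2 + 7*s + 12) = (s - 4)*(s + 3)*(s + 4)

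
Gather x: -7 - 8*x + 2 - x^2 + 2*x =-x^2 - 6*x - 5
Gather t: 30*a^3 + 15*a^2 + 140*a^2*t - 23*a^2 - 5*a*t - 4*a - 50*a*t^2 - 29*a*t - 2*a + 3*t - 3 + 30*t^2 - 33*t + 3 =30*a^3 - 8*a^2 - 6*a + t^2*(30 - 50*a) + t*(140*a^2 - 34*a - 30)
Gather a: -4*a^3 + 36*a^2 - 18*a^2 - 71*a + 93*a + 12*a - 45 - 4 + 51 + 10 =-4*a^3 + 18*a^2 + 34*a + 12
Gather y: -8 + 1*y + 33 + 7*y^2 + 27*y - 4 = 7*y^2 + 28*y + 21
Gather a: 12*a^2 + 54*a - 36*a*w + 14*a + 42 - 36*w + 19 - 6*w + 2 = 12*a^2 + a*(68 - 36*w) - 42*w + 63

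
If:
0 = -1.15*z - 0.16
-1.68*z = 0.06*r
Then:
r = 3.90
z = -0.14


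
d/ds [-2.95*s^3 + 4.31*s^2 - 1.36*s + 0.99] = -8.85*s^2 + 8.62*s - 1.36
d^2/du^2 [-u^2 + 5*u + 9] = -2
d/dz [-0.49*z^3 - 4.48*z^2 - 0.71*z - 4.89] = -1.47*z^2 - 8.96*z - 0.71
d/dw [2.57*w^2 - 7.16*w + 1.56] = 5.14*w - 7.16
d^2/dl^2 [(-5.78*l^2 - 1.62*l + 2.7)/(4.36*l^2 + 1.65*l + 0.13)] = (-1.13686837721616e-13*l^4 + 21.5715359999999*l^3 + 327.612144*l^2 + 122.052096*l + 12.140396)/(82.881856*l^6 + 94.09752*l^5 + 43.024044*l^4 + 10.103445*l^3 + 1.282827*l^2 + 0.083655*l + 0.002197)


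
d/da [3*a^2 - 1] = 6*a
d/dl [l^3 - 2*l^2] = l*(3*l - 4)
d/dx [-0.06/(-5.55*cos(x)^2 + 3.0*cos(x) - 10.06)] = (0.666*cos(x) - 0.18)*sin(x)/(5.55*cos(x)^2 - 3.0*cos(x) + 10.06)^2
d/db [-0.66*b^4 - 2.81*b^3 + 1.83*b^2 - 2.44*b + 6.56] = -2.64*b^3 - 8.43*b^2 + 3.66*b - 2.44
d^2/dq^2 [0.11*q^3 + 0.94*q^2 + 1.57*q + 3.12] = 0.66*q + 1.88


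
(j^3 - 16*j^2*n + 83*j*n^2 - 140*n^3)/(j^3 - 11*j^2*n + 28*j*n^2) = (j - 5*n)/j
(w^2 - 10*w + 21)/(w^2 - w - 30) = (-w^2 + 10*w - 21)/(-w^2 + w + 30)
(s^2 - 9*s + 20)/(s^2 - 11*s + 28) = (s - 5)/(s - 7)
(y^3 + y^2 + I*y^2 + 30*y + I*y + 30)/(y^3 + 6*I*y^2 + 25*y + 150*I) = (y + 1)/(y + 5*I)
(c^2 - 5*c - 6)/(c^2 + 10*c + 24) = (c^2 - 5*c - 6)/(c^2 + 10*c + 24)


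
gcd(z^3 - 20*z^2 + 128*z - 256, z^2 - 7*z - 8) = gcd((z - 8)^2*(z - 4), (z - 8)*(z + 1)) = z - 8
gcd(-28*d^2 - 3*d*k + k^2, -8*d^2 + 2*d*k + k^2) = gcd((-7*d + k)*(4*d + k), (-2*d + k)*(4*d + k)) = 4*d + k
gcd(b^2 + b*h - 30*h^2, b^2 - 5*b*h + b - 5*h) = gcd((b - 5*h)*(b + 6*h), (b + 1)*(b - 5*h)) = b - 5*h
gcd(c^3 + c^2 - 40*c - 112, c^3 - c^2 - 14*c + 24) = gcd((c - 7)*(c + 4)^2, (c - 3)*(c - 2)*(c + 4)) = c + 4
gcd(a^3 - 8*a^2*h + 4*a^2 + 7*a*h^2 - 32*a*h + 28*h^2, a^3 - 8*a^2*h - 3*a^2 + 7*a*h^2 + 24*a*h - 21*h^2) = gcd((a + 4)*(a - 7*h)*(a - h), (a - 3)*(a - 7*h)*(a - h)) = a^2 - 8*a*h + 7*h^2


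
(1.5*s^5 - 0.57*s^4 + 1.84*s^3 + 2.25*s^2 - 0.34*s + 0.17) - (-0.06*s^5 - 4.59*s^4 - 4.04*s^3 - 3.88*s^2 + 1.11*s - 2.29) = 1.56*s^5 + 4.02*s^4 + 5.88*s^3 + 6.13*s^2 - 1.45*s + 2.46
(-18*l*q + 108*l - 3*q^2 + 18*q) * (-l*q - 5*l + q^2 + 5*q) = 18*l^2*q^2 - 18*l^2*q - 540*l^2 - 15*l*q^3 + 15*l*q^2 + 450*l*q - 3*q^4 + 3*q^3 + 90*q^2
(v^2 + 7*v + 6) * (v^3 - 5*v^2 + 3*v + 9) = v^5 + 2*v^4 - 26*v^3 + 81*v + 54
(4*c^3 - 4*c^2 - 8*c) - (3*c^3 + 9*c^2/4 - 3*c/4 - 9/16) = c^3 - 25*c^2/4 - 29*c/4 + 9/16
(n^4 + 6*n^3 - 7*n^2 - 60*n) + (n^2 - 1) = n^4 + 6*n^3 - 6*n^2 - 60*n - 1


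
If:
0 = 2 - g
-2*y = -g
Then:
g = 2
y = 1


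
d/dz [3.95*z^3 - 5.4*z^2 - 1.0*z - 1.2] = 11.85*z^2 - 10.8*z - 1.0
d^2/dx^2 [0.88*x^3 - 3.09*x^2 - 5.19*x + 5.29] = 5.28*x - 6.18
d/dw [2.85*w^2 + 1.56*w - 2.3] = 5.7*w + 1.56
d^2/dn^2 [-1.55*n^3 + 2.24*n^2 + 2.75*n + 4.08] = 4.48 - 9.3*n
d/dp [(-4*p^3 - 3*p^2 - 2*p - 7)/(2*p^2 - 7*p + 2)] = (-8*p^4 + 56*p^3 + p^2 + 16*p - 53)/(4*p^4 - 28*p^3 + 57*p^2 - 28*p + 4)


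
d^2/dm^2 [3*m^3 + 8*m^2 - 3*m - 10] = 18*m + 16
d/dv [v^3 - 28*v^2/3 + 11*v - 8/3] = 3*v^2 - 56*v/3 + 11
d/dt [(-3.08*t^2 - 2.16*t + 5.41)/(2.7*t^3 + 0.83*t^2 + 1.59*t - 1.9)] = (8.316*t^4 + 11.664*t^3 - 46.9254*t^2 + 2.7234*t - 4.4979)/(7.29*t^6 + 4.482*t^5 + 9.2749*t^4 - 7.6206*t^3 - 0.6259*t^2 - 6.042*t + 3.61)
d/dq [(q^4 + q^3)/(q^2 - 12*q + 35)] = q^2*(-2*q*(q - 6)*(q + 1) + (4*q + 3)*(q^2 - 12*q + 35))/(q^2 - 12*q + 35)^2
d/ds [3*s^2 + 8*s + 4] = 6*s + 8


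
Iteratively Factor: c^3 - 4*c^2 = (c - 4)*(c^2) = c*(c - 4)*(c)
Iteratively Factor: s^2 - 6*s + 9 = (s - 3)*(s - 3)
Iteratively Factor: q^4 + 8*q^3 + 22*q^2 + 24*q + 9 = (q + 1)*(q^3 + 7*q^2 + 15*q + 9) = (q + 1)*(q + 3)*(q^2 + 4*q + 3) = (q + 1)^2*(q + 3)*(q + 3)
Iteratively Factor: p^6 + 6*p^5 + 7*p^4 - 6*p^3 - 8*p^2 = (p + 4)*(p^5 + 2*p^4 - p^3 - 2*p^2) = (p - 1)*(p + 4)*(p^4 + 3*p^3 + 2*p^2) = p*(p - 1)*(p + 4)*(p^3 + 3*p^2 + 2*p) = p^2*(p - 1)*(p + 4)*(p^2 + 3*p + 2) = p^2*(p - 1)*(p + 2)*(p + 4)*(p + 1)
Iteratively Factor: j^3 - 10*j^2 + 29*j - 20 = (j - 4)*(j^2 - 6*j + 5) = (j - 4)*(j - 1)*(j - 5)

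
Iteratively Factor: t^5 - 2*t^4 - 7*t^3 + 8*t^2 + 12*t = (t)*(t^4 - 2*t^3 - 7*t^2 + 8*t + 12) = t*(t - 2)*(t^3 - 7*t - 6) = t*(t - 2)*(t + 2)*(t^2 - 2*t - 3) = t*(t - 2)*(t + 1)*(t + 2)*(t - 3)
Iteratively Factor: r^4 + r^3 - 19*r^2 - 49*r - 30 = (r - 5)*(r^3 + 6*r^2 + 11*r + 6) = (r - 5)*(r + 2)*(r^2 + 4*r + 3) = (r - 5)*(r + 2)*(r + 3)*(r + 1)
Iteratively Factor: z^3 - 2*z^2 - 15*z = (z)*(z^2 - 2*z - 15) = z*(z - 5)*(z + 3)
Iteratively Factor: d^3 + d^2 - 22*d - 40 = (d - 5)*(d^2 + 6*d + 8) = (d - 5)*(d + 4)*(d + 2)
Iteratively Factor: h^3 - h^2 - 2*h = (h)*(h^2 - h - 2) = h*(h + 1)*(h - 2)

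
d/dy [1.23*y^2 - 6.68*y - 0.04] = 2.46*y - 6.68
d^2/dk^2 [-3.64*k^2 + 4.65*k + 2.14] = -7.28000000000000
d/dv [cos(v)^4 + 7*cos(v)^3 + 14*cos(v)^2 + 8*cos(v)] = -(-21*sin(v)^2 + 31*cos(v) + cos(3*v) + 29)*sin(v)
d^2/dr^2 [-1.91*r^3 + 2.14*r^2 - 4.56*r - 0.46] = 4.28 - 11.46*r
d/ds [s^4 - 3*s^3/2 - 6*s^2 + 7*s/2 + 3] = 4*s^3 - 9*s^2/2 - 12*s + 7/2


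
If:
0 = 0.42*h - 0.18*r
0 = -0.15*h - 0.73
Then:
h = -4.87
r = -11.36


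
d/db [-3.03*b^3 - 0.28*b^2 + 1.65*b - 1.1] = -9.09*b^2 - 0.56*b + 1.65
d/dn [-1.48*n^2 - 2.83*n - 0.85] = -2.96*n - 2.83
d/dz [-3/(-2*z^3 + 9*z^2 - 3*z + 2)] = 9*(-2*z^2 + 6*z - 1)/(2*z^3 - 9*z^2 + 3*z - 2)^2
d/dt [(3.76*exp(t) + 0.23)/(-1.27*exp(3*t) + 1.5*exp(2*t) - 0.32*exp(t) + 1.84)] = (9.5504*exp(3*t) - 4.7637*exp(2*t) - 0.69*exp(t) + 6.992)*exp(t)/(1.6129*exp(6*t) - 3.81*exp(5*t) + 3.0628*exp(4*t) - 5.6336*exp(3*t) + 5.6224*exp(2*t) - 1.1776*exp(t) + 3.3856)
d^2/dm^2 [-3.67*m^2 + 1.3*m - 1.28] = -7.34000000000000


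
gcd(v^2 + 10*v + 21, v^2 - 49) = v + 7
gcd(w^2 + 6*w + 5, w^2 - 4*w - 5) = w + 1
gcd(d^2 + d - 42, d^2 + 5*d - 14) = d + 7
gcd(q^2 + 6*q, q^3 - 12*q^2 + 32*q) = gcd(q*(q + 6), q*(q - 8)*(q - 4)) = q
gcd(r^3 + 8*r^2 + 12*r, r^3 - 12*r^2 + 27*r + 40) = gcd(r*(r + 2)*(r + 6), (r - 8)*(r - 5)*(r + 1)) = 1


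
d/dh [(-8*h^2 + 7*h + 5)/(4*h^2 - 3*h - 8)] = (-4*h^2 + 88*h - 41)/(16*h^4 - 24*h^3 - 55*h^2 + 48*h + 64)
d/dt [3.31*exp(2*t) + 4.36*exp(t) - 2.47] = (6.62*exp(t) + 4.36)*exp(t)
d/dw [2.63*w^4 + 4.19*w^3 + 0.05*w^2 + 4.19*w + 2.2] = 10.52*w^3 + 12.57*w^2 + 0.1*w + 4.19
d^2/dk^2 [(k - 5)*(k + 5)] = 2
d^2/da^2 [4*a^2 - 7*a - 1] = 8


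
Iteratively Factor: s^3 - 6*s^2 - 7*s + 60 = (s - 5)*(s^2 - s - 12) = (s - 5)*(s - 4)*(s + 3)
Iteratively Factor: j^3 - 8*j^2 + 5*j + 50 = (j - 5)*(j^2 - 3*j - 10) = (j - 5)*(j + 2)*(j - 5)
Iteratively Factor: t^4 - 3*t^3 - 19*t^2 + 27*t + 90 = (t - 5)*(t^3 + 2*t^2 - 9*t - 18) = (t - 5)*(t + 3)*(t^2 - t - 6) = (t - 5)*(t + 2)*(t + 3)*(t - 3)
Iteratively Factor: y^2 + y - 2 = (y - 1)*(y + 2)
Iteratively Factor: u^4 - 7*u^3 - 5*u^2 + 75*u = (u)*(u^3 - 7*u^2 - 5*u + 75) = u*(u - 5)*(u^2 - 2*u - 15) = u*(u - 5)*(u + 3)*(u - 5)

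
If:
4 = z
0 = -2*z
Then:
No Solution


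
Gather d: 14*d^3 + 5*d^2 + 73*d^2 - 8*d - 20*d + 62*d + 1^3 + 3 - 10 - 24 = 14*d^3 + 78*d^2 + 34*d - 30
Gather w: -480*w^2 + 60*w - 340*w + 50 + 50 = -480*w^2 - 280*w + 100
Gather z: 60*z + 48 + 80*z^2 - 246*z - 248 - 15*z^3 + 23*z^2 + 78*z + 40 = -15*z^3 + 103*z^2 - 108*z - 160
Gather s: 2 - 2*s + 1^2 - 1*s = 3 - 3*s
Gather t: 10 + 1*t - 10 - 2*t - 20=-t - 20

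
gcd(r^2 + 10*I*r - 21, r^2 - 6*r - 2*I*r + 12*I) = 1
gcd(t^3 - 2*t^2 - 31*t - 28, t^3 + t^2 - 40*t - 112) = t^2 - 3*t - 28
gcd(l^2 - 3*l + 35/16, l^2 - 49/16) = l - 7/4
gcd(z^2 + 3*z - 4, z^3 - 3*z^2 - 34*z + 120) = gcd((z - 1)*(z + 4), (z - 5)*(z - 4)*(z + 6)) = 1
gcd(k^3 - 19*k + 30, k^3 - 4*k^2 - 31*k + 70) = k^2 + 3*k - 10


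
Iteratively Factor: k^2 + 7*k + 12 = (k + 4)*(k + 3)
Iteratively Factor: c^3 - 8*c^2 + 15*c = (c)*(c^2 - 8*c + 15) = c*(c - 3)*(c - 5)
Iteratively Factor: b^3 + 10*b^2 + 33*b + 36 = (b + 3)*(b^2 + 7*b + 12) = (b + 3)^2*(b + 4)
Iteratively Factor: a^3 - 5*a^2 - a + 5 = (a - 5)*(a^2 - 1) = (a - 5)*(a - 1)*(a + 1)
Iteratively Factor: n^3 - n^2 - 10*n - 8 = (n - 4)*(n^2 + 3*n + 2) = (n - 4)*(n + 2)*(n + 1)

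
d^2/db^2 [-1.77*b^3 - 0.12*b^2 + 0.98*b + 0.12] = -10.62*b - 0.24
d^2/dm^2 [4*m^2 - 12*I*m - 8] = 8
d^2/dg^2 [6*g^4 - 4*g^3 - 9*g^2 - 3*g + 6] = 72*g^2 - 24*g - 18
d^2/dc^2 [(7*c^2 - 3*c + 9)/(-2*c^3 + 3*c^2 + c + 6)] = 2*(-28*c^6 + 36*c^5 - 312*c^4 - 102*c^3 + 405*c^2 - 567*c - 117)/(8*c^9 - 36*c^8 + 42*c^7 - 63*c^6 + 195*c^5 - 99*c^4 + 107*c^3 - 342*c^2 - 108*c - 216)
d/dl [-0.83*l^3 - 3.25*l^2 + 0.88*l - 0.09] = -2.49*l^2 - 6.5*l + 0.88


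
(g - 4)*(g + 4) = g^2 - 16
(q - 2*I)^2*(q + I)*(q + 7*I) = q^4 + 4*I*q^3 + 21*q^2 - 4*I*q + 28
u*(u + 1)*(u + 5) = u^3 + 6*u^2 + 5*u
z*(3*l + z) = 3*l*z + z^2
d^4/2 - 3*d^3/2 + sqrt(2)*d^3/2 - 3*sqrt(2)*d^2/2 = d^2*(d/2 + sqrt(2)/2)*(d - 3)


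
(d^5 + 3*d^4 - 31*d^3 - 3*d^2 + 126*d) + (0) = d^5 + 3*d^4 - 31*d^3 - 3*d^2 + 126*d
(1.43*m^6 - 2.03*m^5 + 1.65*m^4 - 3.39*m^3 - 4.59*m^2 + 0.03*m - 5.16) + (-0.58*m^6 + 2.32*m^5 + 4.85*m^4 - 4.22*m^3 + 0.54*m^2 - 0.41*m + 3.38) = 0.85*m^6 + 0.29*m^5 + 6.5*m^4 - 7.61*m^3 - 4.05*m^2 - 0.38*m - 1.78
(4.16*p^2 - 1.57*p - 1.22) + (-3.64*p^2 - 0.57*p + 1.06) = 0.52*p^2 - 2.14*p - 0.16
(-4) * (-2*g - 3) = 8*g + 12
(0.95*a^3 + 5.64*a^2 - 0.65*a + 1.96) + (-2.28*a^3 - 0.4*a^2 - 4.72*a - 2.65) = -1.33*a^3 + 5.24*a^2 - 5.37*a - 0.69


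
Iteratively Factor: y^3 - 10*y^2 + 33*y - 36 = (y - 3)*(y^2 - 7*y + 12) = (y - 4)*(y - 3)*(y - 3)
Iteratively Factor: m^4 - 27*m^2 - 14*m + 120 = (m - 2)*(m^3 + 2*m^2 - 23*m - 60) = (m - 5)*(m - 2)*(m^2 + 7*m + 12) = (m - 5)*(m - 2)*(m + 4)*(m + 3)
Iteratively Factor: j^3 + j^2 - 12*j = (j + 4)*(j^2 - 3*j) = (j - 3)*(j + 4)*(j)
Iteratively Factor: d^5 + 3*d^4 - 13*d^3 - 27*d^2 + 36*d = (d - 1)*(d^4 + 4*d^3 - 9*d^2 - 36*d) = (d - 3)*(d - 1)*(d^3 + 7*d^2 + 12*d) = d*(d - 3)*(d - 1)*(d^2 + 7*d + 12) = d*(d - 3)*(d - 1)*(d + 3)*(d + 4)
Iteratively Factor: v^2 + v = (v + 1)*(v)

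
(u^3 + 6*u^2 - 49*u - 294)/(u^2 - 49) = u + 6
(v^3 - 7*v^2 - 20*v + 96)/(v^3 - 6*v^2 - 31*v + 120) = (v + 4)/(v + 5)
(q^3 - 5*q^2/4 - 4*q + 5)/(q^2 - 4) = q - 5/4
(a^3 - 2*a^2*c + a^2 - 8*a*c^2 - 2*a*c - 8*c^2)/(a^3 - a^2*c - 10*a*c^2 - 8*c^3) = (a + 1)/(a + c)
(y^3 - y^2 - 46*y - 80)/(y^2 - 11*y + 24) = (y^2 + 7*y + 10)/(y - 3)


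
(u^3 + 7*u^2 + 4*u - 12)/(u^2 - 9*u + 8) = (u^2 + 8*u + 12)/(u - 8)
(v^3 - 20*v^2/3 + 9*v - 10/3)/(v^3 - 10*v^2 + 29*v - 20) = (v - 2/3)/(v - 4)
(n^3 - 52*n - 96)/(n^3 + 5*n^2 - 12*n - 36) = (n - 8)/(n - 3)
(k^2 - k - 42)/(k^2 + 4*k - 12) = (k - 7)/(k - 2)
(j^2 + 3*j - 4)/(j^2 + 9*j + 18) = (j^2 + 3*j - 4)/(j^2 + 9*j + 18)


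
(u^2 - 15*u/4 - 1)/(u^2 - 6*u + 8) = (u + 1/4)/(u - 2)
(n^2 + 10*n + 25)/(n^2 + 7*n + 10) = (n + 5)/(n + 2)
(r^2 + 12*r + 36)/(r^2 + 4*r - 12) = (r + 6)/(r - 2)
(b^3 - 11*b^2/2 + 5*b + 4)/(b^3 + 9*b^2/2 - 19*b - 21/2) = (b^2 - 6*b + 8)/(b^2 + 4*b - 21)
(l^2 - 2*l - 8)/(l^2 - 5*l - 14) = (l - 4)/(l - 7)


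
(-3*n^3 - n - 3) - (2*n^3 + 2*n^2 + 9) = -5*n^3 - 2*n^2 - n - 12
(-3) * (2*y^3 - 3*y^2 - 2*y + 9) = -6*y^3 + 9*y^2 + 6*y - 27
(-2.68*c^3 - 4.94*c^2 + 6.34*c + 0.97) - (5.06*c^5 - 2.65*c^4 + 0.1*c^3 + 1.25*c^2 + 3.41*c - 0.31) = -5.06*c^5 + 2.65*c^4 - 2.78*c^3 - 6.19*c^2 + 2.93*c + 1.28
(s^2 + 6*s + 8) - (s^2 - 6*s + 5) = 12*s + 3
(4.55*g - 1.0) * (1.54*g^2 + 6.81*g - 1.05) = 7.007*g^3 + 29.4455*g^2 - 11.5875*g + 1.05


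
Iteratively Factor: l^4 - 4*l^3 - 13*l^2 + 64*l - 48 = (l - 4)*(l^3 - 13*l + 12) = (l - 4)*(l - 3)*(l^2 + 3*l - 4) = (l - 4)*(l - 3)*(l - 1)*(l + 4)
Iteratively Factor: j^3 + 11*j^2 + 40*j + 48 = (j + 3)*(j^2 + 8*j + 16) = (j + 3)*(j + 4)*(j + 4)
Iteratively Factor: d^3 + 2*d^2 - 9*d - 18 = (d + 2)*(d^2 - 9) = (d - 3)*(d + 2)*(d + 3)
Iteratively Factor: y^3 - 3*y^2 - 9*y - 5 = (y + 1)*(y^2 - 4*y - 5) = (y - 5)*(y + 1)*(y + 1)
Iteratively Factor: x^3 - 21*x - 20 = (x + 1)*(x^2 - x - 20) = (x - 5)*(x + 1)*(x + 4)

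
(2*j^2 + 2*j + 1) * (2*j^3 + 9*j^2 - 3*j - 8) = 4*j^5 + 22*j^4 + 14*j^3 - 13*j^2 - 19*j - 8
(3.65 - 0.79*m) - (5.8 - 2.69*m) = 1.9*m - 2.15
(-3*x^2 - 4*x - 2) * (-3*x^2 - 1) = 9*x^4 + 12*x^3 + 9*x^2 + 4*x + 2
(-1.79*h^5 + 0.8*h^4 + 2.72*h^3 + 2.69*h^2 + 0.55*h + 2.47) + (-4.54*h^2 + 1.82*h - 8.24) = -1.79*h^5 + 0.8*h^4 + 2.72*h^3 - 1.85*h^2 + 2.37*h - 5.77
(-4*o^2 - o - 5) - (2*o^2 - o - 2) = -6*o^2 - 3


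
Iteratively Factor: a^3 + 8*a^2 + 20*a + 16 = (a + 2)*(a^2 + 6*a + 8) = (a + 2)*(a + 4)*(a + 2)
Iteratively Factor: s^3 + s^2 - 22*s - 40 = (s + 4)*(s^2 - 3*s - 10) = (s + 2)*(s + 4)*(s - 5)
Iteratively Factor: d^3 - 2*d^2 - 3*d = (d - 3)*(d^2 + d) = (d - 3)*(d + 1)*(d)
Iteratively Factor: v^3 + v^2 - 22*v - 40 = (v - 5)*(v^2 + 6*v + 8) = (v - 5)*(v + 4)*(v + 2)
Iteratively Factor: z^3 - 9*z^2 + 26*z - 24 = (z - 2)*(z^2 - 7*z + 12) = (z - 4)*(z - 2)*(z - 3)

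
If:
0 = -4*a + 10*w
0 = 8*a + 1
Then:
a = -1/8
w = -1/20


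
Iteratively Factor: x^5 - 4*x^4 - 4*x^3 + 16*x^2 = (x - 4)*(x^4 - 4*x^2) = (x - 4)*(x - 2)*(x^3 + 2*x^2) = (x - 4)*(x - 2)*(x + 2)*(x^2) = x*(x - 4)*(x - 2)*(x + 2)*(x)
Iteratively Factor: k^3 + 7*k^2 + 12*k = (k)*(k^2 + 7*k + 12) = k*(k + 4)*(k + 3)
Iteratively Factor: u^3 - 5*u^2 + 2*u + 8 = (u - 4)*(u^2 - u - 2) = (u - 4)*(u - 2)*(u + 1)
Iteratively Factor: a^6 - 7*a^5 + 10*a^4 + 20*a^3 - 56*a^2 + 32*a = (a - 4)*(a^5 - 3*a^4 - 2*a^3 + 12*a^2 - 8*a) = (a - 4)*(a - 2)*(a^4 - a^3 - 4*a^2 + 4*a) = a*(a - 4)*(a - 2)*(a^3 - a^2 - 4*a + 4) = a*(a - 4)*(a - 2)*(a + 2)*(a^2 - 3*a + 2) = a*(a - 4)*(a - 2)*(a - 1)*(a + 2)*(a - 2)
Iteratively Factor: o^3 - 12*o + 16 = (o - 2)*(o^2 + 2*o - 8) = (o - 2)^2*(o + 4)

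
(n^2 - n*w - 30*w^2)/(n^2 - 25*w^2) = (-n + 6*w)/(-n + 5*w)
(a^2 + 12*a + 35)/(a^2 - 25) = (a + 7)/(a - 5)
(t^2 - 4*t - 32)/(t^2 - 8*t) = (t + 4)/t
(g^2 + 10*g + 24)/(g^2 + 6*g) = (g + 4)/g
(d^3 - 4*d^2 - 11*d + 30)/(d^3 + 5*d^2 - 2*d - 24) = (d - 5)/(d + 4)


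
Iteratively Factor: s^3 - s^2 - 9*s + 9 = (s - 3)*(s^2 + 2*s - 3) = (s - 3)*(s + 3)*(s - 1)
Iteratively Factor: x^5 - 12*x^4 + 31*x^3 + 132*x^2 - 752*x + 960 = (x - 3)*(x^4 - 9*x^3 + 4*x^2 + 144*x - 320) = (x - 3)*(x + 4)*(x^3 - 13*x^2 + 56*x - 80) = (x - 5)*(x - 3)*(x + 4)*(x^2 - 8*x + 16) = (x - 5)*(x - 4)*(x - 3)*(x + 4)*(x - 4)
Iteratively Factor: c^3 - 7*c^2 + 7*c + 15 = (c - 3)*(c^2 - 4*c - 5) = (c - 3)*(c + 1)*(c - 5)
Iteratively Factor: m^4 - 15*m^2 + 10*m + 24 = (m + 4)*(m^3 - 4*m^2 + m + 6) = (m - 2)*(m + 4)*(m^2 - 2*m - 3) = (m - 3)*(m - 2)*(m + 4)*(m + 1)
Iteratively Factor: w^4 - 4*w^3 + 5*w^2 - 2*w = (w - 1)*(w^3 - 3*w^2 + 2*w) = w*(w - 1)*(w^2 - 3*w + 2) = w*(w - 2)*(w - 1)*(w - 1)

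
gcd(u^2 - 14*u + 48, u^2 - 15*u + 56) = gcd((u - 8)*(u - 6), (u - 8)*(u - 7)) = u - 8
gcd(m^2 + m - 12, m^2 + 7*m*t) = 1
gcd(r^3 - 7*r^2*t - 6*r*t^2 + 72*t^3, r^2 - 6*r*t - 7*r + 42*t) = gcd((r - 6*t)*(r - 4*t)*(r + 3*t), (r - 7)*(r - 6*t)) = r - 6*t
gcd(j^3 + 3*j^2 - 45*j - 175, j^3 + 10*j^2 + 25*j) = j^2 + 10*j + 25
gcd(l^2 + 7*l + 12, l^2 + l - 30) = 1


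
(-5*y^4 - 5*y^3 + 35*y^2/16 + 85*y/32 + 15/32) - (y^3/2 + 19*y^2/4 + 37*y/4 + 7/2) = -5*y^4 - 11*y^3/2 - 41*y^2/16 - 211*y/32 - 97/32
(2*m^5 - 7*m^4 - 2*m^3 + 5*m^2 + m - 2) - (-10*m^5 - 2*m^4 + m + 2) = 12*m^5 - 5*m^4 - 2*m^3 + 5*m^2 - 4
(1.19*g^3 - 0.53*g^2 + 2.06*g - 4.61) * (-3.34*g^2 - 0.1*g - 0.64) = -3.9746*g^5 + 1.6512*g^4 - 7.589*g^3 + 15.5306*g^2 - 0.8574*g + 2.9504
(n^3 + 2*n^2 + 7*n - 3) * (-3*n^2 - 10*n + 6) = -3*n^5 - 16*n^4 - 35*n^3 - 49*n^2 + 72*n - 18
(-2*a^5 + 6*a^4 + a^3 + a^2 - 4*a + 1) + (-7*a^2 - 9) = -2*a^5 + 6*a^4 + a^3 - 6*a^2 - 4*a - 8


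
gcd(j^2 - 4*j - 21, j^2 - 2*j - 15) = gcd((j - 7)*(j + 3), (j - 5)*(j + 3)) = j + 3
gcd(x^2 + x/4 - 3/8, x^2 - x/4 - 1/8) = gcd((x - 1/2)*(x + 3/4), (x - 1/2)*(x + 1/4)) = x - 1/2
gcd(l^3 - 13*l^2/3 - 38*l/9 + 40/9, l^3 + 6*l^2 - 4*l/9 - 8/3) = l - 2/3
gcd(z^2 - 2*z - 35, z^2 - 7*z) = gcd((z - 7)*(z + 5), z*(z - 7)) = z - 7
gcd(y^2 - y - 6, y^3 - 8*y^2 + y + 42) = y^2 - y - 6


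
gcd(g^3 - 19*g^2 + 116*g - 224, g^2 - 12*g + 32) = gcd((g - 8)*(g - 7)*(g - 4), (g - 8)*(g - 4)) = g^2 - 12*g + 32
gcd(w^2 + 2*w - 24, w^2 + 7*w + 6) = w + 6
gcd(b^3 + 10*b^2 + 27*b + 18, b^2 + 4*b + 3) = b^2 + 4*b + 3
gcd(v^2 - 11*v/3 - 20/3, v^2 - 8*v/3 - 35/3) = v - 5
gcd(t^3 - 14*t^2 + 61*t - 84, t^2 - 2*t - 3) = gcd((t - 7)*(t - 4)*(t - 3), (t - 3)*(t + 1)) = t - 3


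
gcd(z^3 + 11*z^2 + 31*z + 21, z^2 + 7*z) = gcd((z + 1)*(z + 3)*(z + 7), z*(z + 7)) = z + 7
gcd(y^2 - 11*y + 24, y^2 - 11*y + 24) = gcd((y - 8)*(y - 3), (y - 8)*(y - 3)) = y^2 - 11*y + 24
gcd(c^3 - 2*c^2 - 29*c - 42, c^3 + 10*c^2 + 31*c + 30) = c^2 + 5*c + 6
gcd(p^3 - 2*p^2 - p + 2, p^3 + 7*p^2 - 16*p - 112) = 1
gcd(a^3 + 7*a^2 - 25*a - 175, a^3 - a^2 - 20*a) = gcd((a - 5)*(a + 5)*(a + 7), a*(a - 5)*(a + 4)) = a - 5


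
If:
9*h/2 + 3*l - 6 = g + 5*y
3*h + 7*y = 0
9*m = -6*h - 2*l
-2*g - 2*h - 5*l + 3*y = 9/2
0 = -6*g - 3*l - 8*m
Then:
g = 73743/15428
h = 4533/1102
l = -1467/266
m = -5850/3857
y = -13599/7714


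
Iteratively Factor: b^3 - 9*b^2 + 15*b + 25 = (b + 1)*(b^2 - 10*b + 25) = (b - 5)*(b + 1)*(b - 5)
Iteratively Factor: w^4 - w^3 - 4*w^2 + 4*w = (w + 2)*(w^3 - 3*w^2 + 2*w) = (w - 2)*(w + 2)*(w^2 - w) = w*(w - 2)*(w + 2)*(w - 1)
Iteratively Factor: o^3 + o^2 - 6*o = (o)*(o^2 + o - 6) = o*(o + 3)*(o - 2)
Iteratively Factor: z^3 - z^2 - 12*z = (z + 3)*(z^2 - 4*z) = z*(z + 3)*(z - 4)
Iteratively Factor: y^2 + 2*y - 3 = (y + 3)*(y - 1)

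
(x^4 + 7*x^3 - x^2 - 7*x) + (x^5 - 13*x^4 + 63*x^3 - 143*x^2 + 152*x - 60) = x^5 - 12*x^4 + 70*x^3 - 144*x^2 + 145*x - 60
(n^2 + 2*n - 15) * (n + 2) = n^3 + 4*n^2 - 11*n - 30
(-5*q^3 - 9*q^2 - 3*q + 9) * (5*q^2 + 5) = -25*q^5 - 45*q^4 - 40*q^3 - 15*q + 45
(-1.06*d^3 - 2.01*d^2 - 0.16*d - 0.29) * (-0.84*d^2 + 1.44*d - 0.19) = 0.8904*d^5 + 0.162*d^4 - 2.5586*d^3 + 0.3951*d^2 - 0.3872*d + 0.0551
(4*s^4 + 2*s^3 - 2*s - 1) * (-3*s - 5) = -12*s^5 - 26*s^4 - 10*s^3 + 6*s^2 + 13*s + 5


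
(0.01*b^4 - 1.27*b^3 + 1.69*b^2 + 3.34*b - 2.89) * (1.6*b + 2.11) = 0.016*b^5 - 2.0109*b^4 + 0.0243000000000002*b^3 + 8.9099*b^2 + 2.4234*b - 6.0979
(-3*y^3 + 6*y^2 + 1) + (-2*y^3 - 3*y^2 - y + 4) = -5*y^3 + 3*y^2 - y + 5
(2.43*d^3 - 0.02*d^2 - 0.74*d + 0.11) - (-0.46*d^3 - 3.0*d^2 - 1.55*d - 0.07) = 2.89*d^3 + 2.98*d^2 + 0.81*d + 0.18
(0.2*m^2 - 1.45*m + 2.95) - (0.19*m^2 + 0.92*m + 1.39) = 0.01*m^2 - 2.37*m + 1.56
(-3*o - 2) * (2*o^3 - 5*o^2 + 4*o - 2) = -6*o^4 + 11*o^3 - 2*o^2 - 2*o + 4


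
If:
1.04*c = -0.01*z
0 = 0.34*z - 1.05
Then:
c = -0.03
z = 3.09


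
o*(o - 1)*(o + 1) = o^3 - o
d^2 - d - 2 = (d - 2)*(d + 1)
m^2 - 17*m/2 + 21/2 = (m - 7)*(m - 3/2)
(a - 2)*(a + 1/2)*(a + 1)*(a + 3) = a^4 + 5*a^3/2 - 4*a^2 - 17*a/2 - 3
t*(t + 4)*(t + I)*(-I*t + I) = -I*t^4 + t^3 - 3*I*t^3 + 3*t^2 + 4*I*t^2 - 4*t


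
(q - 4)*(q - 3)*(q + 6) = q^3 - q^2 - 30*q + 72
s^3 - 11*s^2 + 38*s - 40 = (s - 5)*(s - 4)*(s - 2)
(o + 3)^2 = o^2 + 6*o + 9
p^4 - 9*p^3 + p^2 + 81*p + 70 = (p - 7)*(p - 5)*(p + 1)*(p + 2)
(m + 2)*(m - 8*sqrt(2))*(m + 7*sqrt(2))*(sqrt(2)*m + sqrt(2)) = sqrt(2)*m^4 - 2*m^3 + 3*sqrt(2)*m^3 - 110*sqrt(2)*m^2 - 6*m^2 - 336*sqrt(2)*m - 4*m - 224*sqrt(2)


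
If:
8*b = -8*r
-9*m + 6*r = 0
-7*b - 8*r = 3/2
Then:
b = 3/2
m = -1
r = -3/2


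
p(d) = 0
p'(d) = 0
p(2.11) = 0.00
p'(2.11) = 0.00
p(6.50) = 0.00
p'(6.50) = 0.00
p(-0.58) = 0.00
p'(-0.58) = 0.00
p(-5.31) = 0.00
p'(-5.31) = 0.00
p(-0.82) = 0.00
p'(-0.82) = 0.00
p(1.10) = 0.00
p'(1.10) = 0.00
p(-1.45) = 0.00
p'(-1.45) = 0.00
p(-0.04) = 0.00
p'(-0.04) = 0.00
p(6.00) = 0.00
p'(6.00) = 0.00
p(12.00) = 0.00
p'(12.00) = 0.00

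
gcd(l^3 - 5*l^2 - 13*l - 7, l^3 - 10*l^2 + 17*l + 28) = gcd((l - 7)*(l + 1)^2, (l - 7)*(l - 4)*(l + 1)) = l^2 - 6*l - 7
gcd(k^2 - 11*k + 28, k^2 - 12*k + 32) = k - 4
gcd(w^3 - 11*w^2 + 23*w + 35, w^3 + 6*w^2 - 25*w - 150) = w - 5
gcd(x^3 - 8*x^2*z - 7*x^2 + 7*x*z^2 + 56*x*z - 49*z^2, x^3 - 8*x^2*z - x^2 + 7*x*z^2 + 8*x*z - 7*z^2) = x^2 - 8*x*z + 7*z^2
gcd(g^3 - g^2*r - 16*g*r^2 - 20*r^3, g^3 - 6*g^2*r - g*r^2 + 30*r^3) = -g^2 + 3*g*r + 10*r^2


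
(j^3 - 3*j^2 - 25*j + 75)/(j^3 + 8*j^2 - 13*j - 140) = (j^2 - 8*j + 15)/(j^2 + 3*j - 28)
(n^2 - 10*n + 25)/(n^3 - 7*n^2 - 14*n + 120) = (n - 5)/(n^2 - 2*n - 24)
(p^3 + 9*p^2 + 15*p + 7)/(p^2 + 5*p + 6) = (p^3 + 9*p^2 + 15*p + 7)/(p^2 + 5*p + 6)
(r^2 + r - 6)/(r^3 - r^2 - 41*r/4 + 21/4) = 4*(r - 2)/(4*r^2 - 16*r + 7)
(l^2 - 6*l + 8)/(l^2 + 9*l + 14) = (l^2 - 6*l + 8)/(l^2 + 9*l + 14)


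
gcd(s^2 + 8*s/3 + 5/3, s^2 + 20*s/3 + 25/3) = s + 5/3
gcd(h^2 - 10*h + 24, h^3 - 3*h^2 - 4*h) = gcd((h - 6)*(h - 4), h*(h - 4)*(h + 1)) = h - 4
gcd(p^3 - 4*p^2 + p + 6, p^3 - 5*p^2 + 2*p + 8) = p^2 - p - 2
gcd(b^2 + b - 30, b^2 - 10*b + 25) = b - 5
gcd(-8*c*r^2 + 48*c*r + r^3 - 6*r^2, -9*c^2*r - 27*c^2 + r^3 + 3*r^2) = 1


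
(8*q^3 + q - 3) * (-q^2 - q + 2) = -8*q^5 - 8*q^4 + 15*q^3 + 2*q^2 + 5*q - 6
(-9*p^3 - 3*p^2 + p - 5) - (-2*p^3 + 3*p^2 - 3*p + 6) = -7*p^3 - 6*p^2 + 4*p - 11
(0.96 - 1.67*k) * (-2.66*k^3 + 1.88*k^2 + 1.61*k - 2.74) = 4.4422*k^4 - 5.6932*k^3 - 0.8839*k^2 + 6.1214*k - 2.6304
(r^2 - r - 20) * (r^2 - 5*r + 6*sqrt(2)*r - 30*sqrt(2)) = r^4 - 6*r^3 + 6*sqrt(2)*r^3 - 36*sqrt(2)*r^2 - 15*r^2 - 90*sqrt(2)*r + 100*r + 600*sqrt(2)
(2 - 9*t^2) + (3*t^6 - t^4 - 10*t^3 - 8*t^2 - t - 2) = 3*t^6 - t^4 - 10*t^3 - 17*t^2 - t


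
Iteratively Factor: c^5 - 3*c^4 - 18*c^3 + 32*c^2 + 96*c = (c - 4)*(c^4 + c^3 - 14*c^2 - 24*c) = c*(c - 4)*(c^3 + c^2 - 14*c - 24) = c*(c - 4)*(c + 3)*(c^2 - 2*c - 8) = c*(c - 4)^2*(c + 3)*(c + 2)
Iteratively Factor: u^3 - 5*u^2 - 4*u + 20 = (u - 2)*(u^2 - 3*u - 10) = (u - 2)*(u + 2)*(u - 5)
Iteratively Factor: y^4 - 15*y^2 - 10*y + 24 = (y - 4)*(y^3 + 4*y^2 + y - 6) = (y - 4)*(y + 3)*(y^2 + y - 2) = (y - 4)*(y + 2)*(y + 3)*(y - 1)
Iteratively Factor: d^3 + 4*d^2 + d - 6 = (d - 1)*(d^2 + 5*d + 6) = (d - 1)*(d + 3)*(d + 2)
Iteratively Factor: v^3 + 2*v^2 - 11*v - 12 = (v - 3)*(v^2 + 5*v + 4) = (v - 3)*(v + 4)*(v + 1)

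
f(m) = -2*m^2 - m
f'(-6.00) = 23.00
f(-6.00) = -66.00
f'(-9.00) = 35.00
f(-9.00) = -153.00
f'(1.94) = -8.76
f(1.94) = -9.47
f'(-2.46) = 8.84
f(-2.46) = -9.64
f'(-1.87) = 6.48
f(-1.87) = -5.12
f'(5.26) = -22.04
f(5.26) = -60.60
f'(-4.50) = 17.00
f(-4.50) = -36.00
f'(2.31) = -10.24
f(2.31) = -12.98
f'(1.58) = -7.32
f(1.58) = -6.57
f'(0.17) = -1.68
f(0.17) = -0.23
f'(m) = -4*m - 1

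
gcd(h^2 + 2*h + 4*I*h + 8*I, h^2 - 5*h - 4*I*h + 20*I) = 1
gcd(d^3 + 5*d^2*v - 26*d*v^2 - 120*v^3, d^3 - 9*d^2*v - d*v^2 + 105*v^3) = -d + 5*v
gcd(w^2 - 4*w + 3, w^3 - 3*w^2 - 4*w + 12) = w - 3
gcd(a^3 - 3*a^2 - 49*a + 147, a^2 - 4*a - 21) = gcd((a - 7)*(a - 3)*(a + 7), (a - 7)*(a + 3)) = a - 7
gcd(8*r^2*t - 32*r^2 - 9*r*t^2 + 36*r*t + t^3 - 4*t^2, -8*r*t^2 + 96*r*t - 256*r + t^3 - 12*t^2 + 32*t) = 8*r*t - 32*r - t^2 + 4*t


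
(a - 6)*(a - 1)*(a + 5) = a^3 - 2*a^2 - 29*a + 30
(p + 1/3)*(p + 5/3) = p^2 + 2*p + 5/9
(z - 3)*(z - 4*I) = z^2 - 3*z - 4*I*z + 12*I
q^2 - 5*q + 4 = (q - 4)*(q - 1)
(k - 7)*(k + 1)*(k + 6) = k^3 - 43*k - 42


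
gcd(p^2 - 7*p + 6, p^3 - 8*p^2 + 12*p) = p - 6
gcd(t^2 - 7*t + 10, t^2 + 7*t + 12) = 1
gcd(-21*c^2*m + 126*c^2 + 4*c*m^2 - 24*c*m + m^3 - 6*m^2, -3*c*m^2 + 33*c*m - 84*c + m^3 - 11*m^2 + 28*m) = 3*c - m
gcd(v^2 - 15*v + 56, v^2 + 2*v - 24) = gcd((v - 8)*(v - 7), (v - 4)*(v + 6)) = 1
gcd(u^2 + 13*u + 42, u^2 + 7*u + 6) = u + 6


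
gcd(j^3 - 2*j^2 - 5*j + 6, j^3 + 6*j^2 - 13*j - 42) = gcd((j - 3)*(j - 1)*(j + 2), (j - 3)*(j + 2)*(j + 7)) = j^2 - j - 6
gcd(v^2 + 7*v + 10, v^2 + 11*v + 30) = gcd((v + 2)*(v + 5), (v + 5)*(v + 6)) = v + 5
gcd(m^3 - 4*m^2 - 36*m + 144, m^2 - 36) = m^2 - 36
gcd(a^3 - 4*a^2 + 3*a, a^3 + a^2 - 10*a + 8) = a - 1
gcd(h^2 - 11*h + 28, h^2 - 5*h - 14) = h - 7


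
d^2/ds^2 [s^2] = 2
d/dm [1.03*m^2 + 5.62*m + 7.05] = 2.06*m + 5.62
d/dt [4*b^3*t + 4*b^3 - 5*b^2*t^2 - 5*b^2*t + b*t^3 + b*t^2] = b*(4*b^2 - 10*b*t - 5*b + 3*t^2 + 2*t)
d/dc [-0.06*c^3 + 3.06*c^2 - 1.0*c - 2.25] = -0.18*c^2 + 6.12*c - 1.0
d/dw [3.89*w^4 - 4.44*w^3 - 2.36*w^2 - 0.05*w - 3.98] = 15.56*w^3 - 13.32*w^2 - 4.72*w - 0.05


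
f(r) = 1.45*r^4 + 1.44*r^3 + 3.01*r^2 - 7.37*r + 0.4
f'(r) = 5.8*r^3 + 4.32*r^2 + 6.02*r - 7.37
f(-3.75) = 281.17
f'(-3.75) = -275.05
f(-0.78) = 7.83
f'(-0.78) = -12.19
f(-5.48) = 1201.85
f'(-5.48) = -865.11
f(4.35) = 663.02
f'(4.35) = 577.98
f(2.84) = 131.06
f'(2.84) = 177.43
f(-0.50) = 4.75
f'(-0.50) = -10.02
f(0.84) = -2.09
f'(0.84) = 4.17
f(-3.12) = 146.36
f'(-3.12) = -160.25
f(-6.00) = 1721.14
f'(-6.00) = -1140.77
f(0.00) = 0.40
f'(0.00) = -7.37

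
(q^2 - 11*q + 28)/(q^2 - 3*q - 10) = (-q^2 + 11*q - 28)/(-q^2 + 3*q + 10)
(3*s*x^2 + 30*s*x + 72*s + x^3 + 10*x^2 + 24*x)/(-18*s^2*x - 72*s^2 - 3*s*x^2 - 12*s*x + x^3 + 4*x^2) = (x + 6)/(-6*s + x)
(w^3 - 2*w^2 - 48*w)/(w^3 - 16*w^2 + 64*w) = (w + 6)/(w - 8)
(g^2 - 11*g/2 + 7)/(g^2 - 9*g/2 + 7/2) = (g - 2)/(g - 1)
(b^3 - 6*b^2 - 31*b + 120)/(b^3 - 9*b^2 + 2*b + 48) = (b + 5)/(b + 2)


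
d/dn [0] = 0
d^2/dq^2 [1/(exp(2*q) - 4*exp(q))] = 4*((1 - exp(q))*(exp(q) - 4) + 2*(exp(q) - 2)^2)*exp(-q)/(exp(q) - 4)^3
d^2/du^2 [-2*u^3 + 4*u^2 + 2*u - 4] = 8 - 12*u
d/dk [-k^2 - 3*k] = -2*k - 3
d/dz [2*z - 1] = 2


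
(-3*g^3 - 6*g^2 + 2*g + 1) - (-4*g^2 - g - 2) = -3*g^3 - 2*g^2 + 3*g + 3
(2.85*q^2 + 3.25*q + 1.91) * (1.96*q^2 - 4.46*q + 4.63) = 5.586*q^4 - 6.341*q^3 + 2.4441*q^2 + 6.5289*q + 8.8433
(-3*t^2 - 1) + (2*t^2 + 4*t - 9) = -t^2 + 4*t - 10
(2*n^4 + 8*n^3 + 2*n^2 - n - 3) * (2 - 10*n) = -20*n^5 - 76*n^4 - 4*n^3 + 14*n^2 + 28*n - 6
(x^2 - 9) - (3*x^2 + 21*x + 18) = -2*x^2 - 21*x - 27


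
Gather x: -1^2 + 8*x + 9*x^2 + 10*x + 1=9*x^2 + 18*x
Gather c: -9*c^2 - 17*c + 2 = -9*c^2 - 17*c + 2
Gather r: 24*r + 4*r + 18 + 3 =28*r + 21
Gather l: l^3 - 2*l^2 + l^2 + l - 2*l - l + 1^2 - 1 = l^3 - l^2 - 2*l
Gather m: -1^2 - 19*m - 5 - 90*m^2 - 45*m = -90*m^2 - 64*m - 6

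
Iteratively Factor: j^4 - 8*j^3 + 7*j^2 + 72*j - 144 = (j - 4)*(j^3 - 4*j^2 - 9*j + 36) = (j - 4)*(j + 3)*(j^2 - 7*j + 12) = (j - 4)^2*(j + 3)*(j - 3)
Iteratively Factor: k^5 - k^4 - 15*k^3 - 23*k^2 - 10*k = (k + 2)*(k^4 - 3*k^3 - 9*k^2 - 5*k) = k*(k + 2)*(k^3 - 3*k^2 - 9*k - 5) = k*(k + 1)*(k + 2)*(k^2 - 4*k - 5) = k*(k - 5)*(k + 1)*(k + 2)*(k + 1)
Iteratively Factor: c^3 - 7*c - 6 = (c + 2)*(c^2 - 2*c - 3) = (c - 3)*(c + 2)*(c + 1)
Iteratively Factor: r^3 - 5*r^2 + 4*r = (r)*(r^2 - 5*r + 4) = r*(r - 1)*(r - 4)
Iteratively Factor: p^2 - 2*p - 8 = (p - 4)*(p + 2)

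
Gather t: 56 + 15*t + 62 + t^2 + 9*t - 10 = t^2 + 24*t + 108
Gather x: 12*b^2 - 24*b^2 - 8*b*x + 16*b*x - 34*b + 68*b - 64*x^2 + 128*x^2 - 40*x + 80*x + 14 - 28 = -12*b^2 + 34*b + 64*x^2 + x*(8*b + 40) - 14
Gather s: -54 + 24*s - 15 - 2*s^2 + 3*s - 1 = -2*s^2 + 27*s - 70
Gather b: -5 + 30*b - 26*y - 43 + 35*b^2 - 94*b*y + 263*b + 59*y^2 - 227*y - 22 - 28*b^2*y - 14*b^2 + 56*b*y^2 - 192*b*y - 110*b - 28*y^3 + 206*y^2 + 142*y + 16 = b^2*(21 - 28*y) + b*(56*y^2 - 286*y + 183) - 28*y^3 + 265*y^2 - 111*y - 54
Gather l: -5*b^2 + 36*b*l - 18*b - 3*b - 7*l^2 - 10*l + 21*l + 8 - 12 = -5*b^2 - 21*b - 7*l^2 + l*(36*b + 11) - 4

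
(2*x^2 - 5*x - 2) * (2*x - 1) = 4*x^3 - 12*x^2 + x + 2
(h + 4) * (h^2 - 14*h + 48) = h^3 - 10*h^2 - 8*h + 192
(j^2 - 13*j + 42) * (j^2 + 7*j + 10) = j^4 - 6*j^3 - 39*j^2 + 164*j + 420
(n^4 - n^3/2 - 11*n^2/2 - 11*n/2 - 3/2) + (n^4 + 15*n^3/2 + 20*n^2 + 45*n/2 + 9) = 2*n^4 + 7*n^3 + 29*n^2/2 + 17*n + 15/2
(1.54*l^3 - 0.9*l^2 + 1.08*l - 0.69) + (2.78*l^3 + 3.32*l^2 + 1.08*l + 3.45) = 4.32*l^3 + 2.42*l^2 + 2.16*l + 2.76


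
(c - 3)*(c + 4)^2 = c^3 + 5*c^2 - 8*c - 48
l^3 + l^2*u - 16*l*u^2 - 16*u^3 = (l - 4*u)*(l + u)*(l + 4*u)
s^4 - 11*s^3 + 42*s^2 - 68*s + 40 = (s - 5)*(s - 2)^3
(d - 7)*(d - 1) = d^2 - 8*d + 7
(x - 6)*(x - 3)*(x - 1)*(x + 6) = x^4 - 4*x^3 - 33*x^2 + 144*x - 108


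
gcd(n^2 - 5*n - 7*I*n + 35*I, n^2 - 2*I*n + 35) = n - 7*I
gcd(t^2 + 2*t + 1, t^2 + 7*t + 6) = t + 1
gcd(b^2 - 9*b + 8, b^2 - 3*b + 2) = b - 1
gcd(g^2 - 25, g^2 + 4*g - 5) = g + 5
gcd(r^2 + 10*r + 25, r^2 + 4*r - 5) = r + 5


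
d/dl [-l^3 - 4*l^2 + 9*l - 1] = -3*l^2 - 8*l + 9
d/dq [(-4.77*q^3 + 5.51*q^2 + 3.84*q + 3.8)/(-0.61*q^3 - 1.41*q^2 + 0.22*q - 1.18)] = (10.0868*q^4 + 2.586*q^3 + 30.4664*q^2 - 2.2876*q - 5.3672)/(0.3721*q^6 + 1.7202*q^5 + 1.7197*q^4 + 0.8192*q^3 + 3.376*q^2 - 0.5192*q + 1.3924)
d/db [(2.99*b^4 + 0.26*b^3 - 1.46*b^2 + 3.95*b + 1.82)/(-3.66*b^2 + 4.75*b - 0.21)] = (-21.8868*b^5 + 41.6559*b^4 - 0.041599999999999*b^3 + 7.3582*b^2 + 13.9356*b - 9.4745)/(13.3956*b^4 - 34.77*b^3 + 24.0997*b^2 - 1.995*b + 0.0441)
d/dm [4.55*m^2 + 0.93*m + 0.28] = 9.1*m + 0.93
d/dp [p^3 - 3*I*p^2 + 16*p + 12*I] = 3*p^2 - 6*I*p + 16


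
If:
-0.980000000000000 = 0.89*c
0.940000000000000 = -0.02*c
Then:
No Solution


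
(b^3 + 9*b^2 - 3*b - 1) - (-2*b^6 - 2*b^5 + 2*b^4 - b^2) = 2*b^6 + 2*b^5 - 2*b^4 + b^3 + 10*b^2 - 3*b - 1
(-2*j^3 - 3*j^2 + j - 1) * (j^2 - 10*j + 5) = -2*j^5 + 17*j^4 + 21*j^3 - 26*j^2 + 15*j - 5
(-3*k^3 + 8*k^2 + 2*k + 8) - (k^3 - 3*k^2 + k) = -4*k^3 + 11*k^2 + k + 8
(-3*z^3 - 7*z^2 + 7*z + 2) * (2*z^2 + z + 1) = -6*z^5 - 17*z^4 + 4*z^3 + 4*z^2 + 9*z + 2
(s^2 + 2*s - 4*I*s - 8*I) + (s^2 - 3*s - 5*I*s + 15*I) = 2*s^2 - s - 9*I*s + 7*I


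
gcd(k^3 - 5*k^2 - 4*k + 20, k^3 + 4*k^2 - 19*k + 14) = k - 2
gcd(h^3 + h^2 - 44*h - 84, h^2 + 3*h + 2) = h + 2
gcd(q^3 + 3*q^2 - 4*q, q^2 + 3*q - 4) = q^2 + 3*q - 4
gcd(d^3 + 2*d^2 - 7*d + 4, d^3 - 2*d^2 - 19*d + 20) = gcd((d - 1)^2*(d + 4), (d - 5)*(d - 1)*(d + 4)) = d^2 + 3*d - 4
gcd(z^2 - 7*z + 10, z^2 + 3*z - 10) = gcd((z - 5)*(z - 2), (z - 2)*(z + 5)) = z - 2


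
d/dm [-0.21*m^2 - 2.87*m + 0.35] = -0.42*m - 2.87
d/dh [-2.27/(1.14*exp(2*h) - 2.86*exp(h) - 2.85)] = (5.1756*exp(h) - 6.4922)*exp(h)/(-1.14*exp(2*h) + 2.86*exp(h) + 2.85)^2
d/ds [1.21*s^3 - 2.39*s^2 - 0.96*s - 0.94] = 3.63*s^2 - 4.78*s - 0.96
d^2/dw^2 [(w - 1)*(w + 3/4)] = 2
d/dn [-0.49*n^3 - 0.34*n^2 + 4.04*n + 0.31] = -1.47*n^2 - 0.68*n + 4.04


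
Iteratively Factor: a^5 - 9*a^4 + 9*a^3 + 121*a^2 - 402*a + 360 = (a - 3)*(a^4 - 6*a^3 - 9*a^2 + 94*a - 120) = (a - 3)*(a - 2)*(a^3 - 4*a^2 - 17*a + 60) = (a - 3)^2*(a - 2)*(a^2 - a - 20) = (a - 3)^2*(a - 2)*(a + 4)*(a - 5)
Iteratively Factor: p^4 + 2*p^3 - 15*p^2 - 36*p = (p + 3)*(p^3 - p^2 - 12*p) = (p - 4)*(p + 3)*(p^2 + 3*p) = p*(p - 4)*(p + 3)*(p + 3)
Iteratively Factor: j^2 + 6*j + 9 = (j + 3)*(j + 3)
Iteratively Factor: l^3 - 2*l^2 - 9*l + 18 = (l + 3)*(l^2 - 5*l + 6) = (l - 2)*(l + 3)*(l - 3)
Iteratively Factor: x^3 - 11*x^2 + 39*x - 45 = (x - 5)*(x^2 - 6*x + 9) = (x - 5)*(x - 3)*(x - 3)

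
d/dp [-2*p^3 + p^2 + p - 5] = -6*p^2 + 2*p + 1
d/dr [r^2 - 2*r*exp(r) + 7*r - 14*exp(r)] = -2*r*exp(r) + 2*r - 16*exp(r) + 7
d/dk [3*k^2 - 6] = 6*k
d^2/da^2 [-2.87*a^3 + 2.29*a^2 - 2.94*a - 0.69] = 4.58 - 17.22*a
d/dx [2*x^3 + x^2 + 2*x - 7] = 6*x^2 + 2*x + 2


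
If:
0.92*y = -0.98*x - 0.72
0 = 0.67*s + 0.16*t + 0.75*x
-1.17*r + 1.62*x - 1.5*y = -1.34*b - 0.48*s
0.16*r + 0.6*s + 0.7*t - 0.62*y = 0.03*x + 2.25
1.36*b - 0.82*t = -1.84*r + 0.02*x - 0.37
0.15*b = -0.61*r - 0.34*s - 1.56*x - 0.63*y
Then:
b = 0.02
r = 1.07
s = -0.85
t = 2.87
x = 0.14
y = -0.93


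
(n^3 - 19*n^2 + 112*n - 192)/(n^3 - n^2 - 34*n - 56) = (-n^3 + 19*n^2 - 112*n + 192)/(-n^3 + n^2 + 34*n + 56)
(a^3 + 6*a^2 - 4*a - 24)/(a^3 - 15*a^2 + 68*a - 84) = (a^2 + 8*a + 12)/(a^2 - 13*a + 42)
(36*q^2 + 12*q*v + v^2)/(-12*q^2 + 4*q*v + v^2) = (-6*q - v)/(2*q - v)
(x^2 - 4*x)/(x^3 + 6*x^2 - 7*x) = (x - 4)/(x^2 + 6*x - 7)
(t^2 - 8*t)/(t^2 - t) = (t - 8)/(t - 1)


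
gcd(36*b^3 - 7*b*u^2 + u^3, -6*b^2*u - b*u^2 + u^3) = -6*b^2 - b*u + u^2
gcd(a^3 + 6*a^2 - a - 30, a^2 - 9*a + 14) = a - 2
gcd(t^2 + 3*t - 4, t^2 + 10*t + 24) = t + 4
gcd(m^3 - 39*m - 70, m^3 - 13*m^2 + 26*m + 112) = m^2 - 5*m - 14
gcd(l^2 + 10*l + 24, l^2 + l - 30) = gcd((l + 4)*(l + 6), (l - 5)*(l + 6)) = l + 6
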